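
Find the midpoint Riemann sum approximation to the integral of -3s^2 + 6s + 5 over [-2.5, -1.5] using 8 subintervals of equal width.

Δs = (-1.5 − (-2.5))/8 = 0.125.
Midpoints: -2.4375, -2.3125, -2.1875, -2.0625, -1.9375, -1.8125, -1.6875, -1.5625.
f(-2.4375) = -27.44921875, f(-2.3125) = -24.91796875, f(-2.1875) = -22.48046875, f(-2.0625) = -20.13671875, f(-1.9375) = -17.88671875, f(-1.8125) = -15.73046875, f(-1.6875) = -13.66796875, f(-1.5625) = -11.69921875.
Sum = Δs · [f(-2.4375) + f(-2.3125) + f(-2.1875) + ...].
Sum = -19.24609375.

-19.24609375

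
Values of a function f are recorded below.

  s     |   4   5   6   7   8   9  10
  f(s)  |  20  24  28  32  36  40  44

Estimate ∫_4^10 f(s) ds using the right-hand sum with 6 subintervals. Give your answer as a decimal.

204

Δs = 1.
Sum = 1·[24 + 28 + 32 + 36 + 40 + 44] = 204.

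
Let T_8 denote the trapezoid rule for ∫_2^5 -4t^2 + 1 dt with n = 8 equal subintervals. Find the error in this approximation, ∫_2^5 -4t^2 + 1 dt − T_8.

Exact integral: ∫_2^5 f(t) dt = -153.
T_8 = -153.28125.
Error = -153 − (-153.28125) = 0.28125.

0.28125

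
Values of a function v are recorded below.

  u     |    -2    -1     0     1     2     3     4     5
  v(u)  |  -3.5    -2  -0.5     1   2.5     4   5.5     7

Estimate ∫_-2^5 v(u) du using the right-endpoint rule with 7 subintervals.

Δu = 1.
Sum = 1·[(-2) + (-0.5) + 1 + 2.5 + 4 + 5.5 + 7] = 17.5.

17.5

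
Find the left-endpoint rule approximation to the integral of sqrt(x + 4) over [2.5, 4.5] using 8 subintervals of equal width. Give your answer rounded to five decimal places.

5.42728

Δx = (4.5 − 2.5)/8 = 0.25.
Left endpoints: 2.5, 2.75, 3, 3.25, 3.5, 3.75, 4, 4.25.
f(2.5) ≈ 2.54951, f(2.75) ≈ 2.59808, f(3) ≈ 2.64575, f(3.25) ≈ 2.69258, f(3.5) ≈ 2.73861, f(3.75) ≈ 2.78388, f(4) ≈ 2.82843, f(4.25) ≈ 2.87228.
Sum = Δx · [f(2.5) + f(2.75) + f(3) + ...].
Sum ≈ 5.42728.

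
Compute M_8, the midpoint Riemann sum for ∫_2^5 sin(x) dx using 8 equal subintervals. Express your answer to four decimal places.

-0.7039

Δx = (5 − 2)/8 = 0.375.
Midpoints: 2.1875, 2.5625, 2.9375, 3.3125, 3.6875, 4.0625, 4.4375, 4.8125.
f(2.1875) ≈ 0.8158, f(2.5625) ≈ 0.5473, f(2.9375) ≈ 0.2027, f(3.3125) ≈ -0.1701, f(3.6875) ≈ -0.5192, f(4.0625) ≈ -0.7962, f(4.4375) ≈ -0.9625, f(4.8125) ≈ -0.9950.
Sum = Δx · [f(2.1875) + f(2.5625) + f(2.9375) + ...].
Sum ≈ -0.7039.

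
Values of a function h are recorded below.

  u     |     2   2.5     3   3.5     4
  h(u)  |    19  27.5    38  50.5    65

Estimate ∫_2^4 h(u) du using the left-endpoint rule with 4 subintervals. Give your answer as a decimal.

67.5

Δu = 0.5.
Sum = 0.5·[19 + 27.5 + 38 + 50.5] = 67.5.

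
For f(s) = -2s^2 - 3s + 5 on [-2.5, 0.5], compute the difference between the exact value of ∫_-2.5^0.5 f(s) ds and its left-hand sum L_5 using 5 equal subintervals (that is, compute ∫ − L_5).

1.26

Exact integral: ∫_-2.5^0.5 f(s) ds = 13.5.
L_5 = 12.24.
Error = 13.5 − 12.24 = 1.26.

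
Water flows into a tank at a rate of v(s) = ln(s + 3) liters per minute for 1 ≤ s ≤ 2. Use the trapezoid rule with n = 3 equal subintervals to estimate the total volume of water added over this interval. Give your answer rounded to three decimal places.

Δs = (2 − 1)/3 = 1/3.
v(1) ≈ 1.386, v(4/3) ≈ 1.466, v(5/3) ≈ 1.540, v(2) ≈ 1.609.
T_3 = (Δs/2)·[v(s_0) + 2v(s_1) + 2v(s_2) + v(s_3)].
Sum ≈ 1.502.

1.502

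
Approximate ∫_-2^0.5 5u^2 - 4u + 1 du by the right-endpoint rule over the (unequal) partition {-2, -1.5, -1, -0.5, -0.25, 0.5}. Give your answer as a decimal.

Subinterval widths: 0.5, 0.5, 0.5, 0.25, 0.75.
Right endpoints: -1.5, -1, -0.5, -0.25, 0.5.
f(-1.5) = 18.25, f(-1) = 10, f(-0.5) = 4.25, f(-0.25) = 2.3125, f(0.5) = 0.25.
Sum = Σ Δu_i · f(u_i).
Sum = 17.015625.

17.015625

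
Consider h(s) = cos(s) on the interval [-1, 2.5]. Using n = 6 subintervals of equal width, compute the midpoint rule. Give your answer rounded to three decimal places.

Δs = (2.5 − (-1))/6 = 7/12.
Midpoints: -17/24, -0.125, 11/24, 25/24, 1.625, 53/24.
h(-17/24) ≈ 0.759, h(-0.125) ≈ 0.992, h(11/24) ≈ 0.897, h(25/24) ≈ 0.505, h(1.625) ≈ -0.054, h(53/24) ≈ -0.595.
Sum = Δs · [h(-17/24) + h(-0.125) + h(11/24) + ...].
Sum ≈ 1.461.

1.461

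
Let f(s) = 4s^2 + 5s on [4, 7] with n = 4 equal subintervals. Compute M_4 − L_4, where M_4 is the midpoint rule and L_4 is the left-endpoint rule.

M_4 = 453.9375.
L_4 = 400.5.
M_4 − L_4 = 53.4375.

53.4375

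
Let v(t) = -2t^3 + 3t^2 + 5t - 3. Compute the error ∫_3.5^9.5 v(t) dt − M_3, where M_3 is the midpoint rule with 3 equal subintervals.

-72

Exact integral: ∫_3.5^9.5 v(t) dt = -3006.
M_3 = -2934.
Error = -3006 − (-2934) = -72.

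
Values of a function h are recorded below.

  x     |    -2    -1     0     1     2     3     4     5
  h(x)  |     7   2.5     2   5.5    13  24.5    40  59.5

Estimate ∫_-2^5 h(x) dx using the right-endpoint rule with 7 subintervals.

147

Δx = 1.
Sum = 1·[2.5 + 2 + 5.5 + 13 + 24.5 + 40 + 59.5] = 147.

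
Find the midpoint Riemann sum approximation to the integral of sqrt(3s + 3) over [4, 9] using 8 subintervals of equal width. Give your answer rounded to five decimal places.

Δs = (9 − 4)/8 = 0.625.
Midpoints: 4.3125, 4.9375, 5.5625, 6.1875, 6.8125, 7.4375, 8.0625, 8.6875.
f(4.3125) ≈ 3.99218, f(4.9375) ≈ 4.22049, f(5.5625) ≈ 4.43706, f(6.1875) ≈ 4.64354, f(6.8125) ≈ 4.84123, f(7.4375) ≈ 5.03115, f(8.0625) ≈ 5.21416, f(8.6875) ≈ 5.39096.
Sum = Δs · [f(4.3125) + f(4.9375) + f(5.5625) + ...].
Sum ≈ 23.60674.

23.60674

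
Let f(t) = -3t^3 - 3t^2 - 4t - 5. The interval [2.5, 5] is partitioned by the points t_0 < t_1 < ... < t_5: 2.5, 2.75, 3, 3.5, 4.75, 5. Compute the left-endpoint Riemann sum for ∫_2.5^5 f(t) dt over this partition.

Subinterval widths: 0.25, 0.25, 0.5, 1.25, 0.25.
Left endpoints: 2.5, 2.75, 3, 3.5, 4.75.
f(2.5) = -80.625, f(2.75) = -101.078125, f(3) = -125, f(3.5) = -184.375, f(4.75) = -413.203125.
Sum = Σ Δt_i · f(t_i).
Sum = -441.6953125.

-441.6953125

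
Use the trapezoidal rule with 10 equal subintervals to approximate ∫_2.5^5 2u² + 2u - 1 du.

Δu = (5 − 2.5)/10 = 0.25.
f(2.5) = 16.5, f(2.75) = 19.625, f(3) = 23, f(3.25) = 26.625, f(3.5) = 30.5, f(3.75) = 34.625, f(4) = 39, f(4.25) = 43.625, f(4.5) = 48.5, f(4.75) = 53.625, f(5) = 59.
T_10 = (Δu/2)·[f(u_0) + 2f(u_1) + ... + 2f(u_{9}) + f(u_10)].
Sum = 89.21875.

89.21875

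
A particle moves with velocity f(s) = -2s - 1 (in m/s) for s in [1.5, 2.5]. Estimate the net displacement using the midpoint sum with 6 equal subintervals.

-5

Δs = (2.5 − 1.5)/6 = 1/6.
Midpoints: 19/12, 1.75, 23/12, 25/12, 2.25, 29/12.
f(19/12) = -25/6, f(1.75) = -4.5, f(23/12) = -29/6, f(25/12) = -31/6, f(2.25) = -5.5, f(29/12) = -35/6.
Sum = Δs · [f(19/12) + f(1.75) + f(23/12) + ...].
Sum = -5.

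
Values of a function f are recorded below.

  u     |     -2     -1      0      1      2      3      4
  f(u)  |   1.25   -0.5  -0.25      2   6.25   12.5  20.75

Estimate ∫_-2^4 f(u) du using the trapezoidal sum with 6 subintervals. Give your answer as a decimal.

Δu = 1.
T_6 = (1/2)·[1.25 + 2·(-0.5) + 2·(-0.25) + 2·2 + 2·6.25 + 2·12.5 + 20.75] = 31.

31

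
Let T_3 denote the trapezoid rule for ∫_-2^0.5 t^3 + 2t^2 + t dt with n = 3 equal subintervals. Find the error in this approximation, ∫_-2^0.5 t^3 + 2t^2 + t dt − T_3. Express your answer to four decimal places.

Exact integral: ∫_-2^0.5 f(t) dt ≈ -0.442708.
T_3 ≈ -0.515046.
Error ≈ -0.442708 − (-0.515046) ≈ 0.0723.

0.0723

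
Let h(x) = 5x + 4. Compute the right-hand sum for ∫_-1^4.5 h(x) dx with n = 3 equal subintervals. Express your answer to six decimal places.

Δx = (4.5 − (-1))/3 = 11/6.
Right endpoints: 5/6, 8/3, 4.5.
h(5/6) = 49/6, h(8/3) = 52/3, h(4.5) = 26.5.
Sum = Δx · [h(5/6) + h(8/3) + h(4.5)].
Sum ≈ 95.333333.

95.333333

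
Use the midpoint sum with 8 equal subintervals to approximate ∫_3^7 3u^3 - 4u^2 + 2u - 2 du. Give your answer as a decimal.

Δu = (7 − 3)/8 = 0.5.
Midpoints: 3.25, 3.75, 4.25, 4.75, 5.25, 5.75, 6.25, 6.75.
f(3.25) = 65.234375, f(3.75) = 107.453125, f(4.25) = 164.546875, f(4.75) = 238.765625, f(5.25) = 332.359375, f(5.75) = 447.578125, f(6.25) = 586.671875, f(6.75) = 751.890625.
Sum = Δu · [f(3.25) + f(3.75) + f(4.25) + ...].
Sum = 1347.25.

1347.25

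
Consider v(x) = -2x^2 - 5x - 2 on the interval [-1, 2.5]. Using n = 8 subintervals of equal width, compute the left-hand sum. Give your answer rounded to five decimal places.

-25.30664

Δx = (2.5 − (-1))/8 = 0.4375.
Left endpoints: -1, -0.5625, -0.125, 0.3125, 0.75, 1.1875, 1.625, 2.0625.
v(-1) = 1, v(-0.5625) = 0.1796875, v(-0.125) = -1.40625, v(0.3125) = -3.7578125, v(0.75) = -6.875, v(1.1875) = -10.7578125, v(1.625) = -15.40625, v(2.0625) = -20.8203125.
Sum = Δx · [v(-1) + v(-0.5625) + v(-0.125) + ...].
Sum ≈ -25.30664.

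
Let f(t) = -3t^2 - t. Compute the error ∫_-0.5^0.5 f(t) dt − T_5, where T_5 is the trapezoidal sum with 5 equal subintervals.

0.02

Exact integral: ∫_-0.5^0.5 f(t) dt = -0.25.
T_5 = -0.27.
Error = -0.25 − (-0.27) = 0.02.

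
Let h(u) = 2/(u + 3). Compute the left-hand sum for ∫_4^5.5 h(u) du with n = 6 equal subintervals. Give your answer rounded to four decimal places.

0.3947

Δu = (5.5 − 4)/6 = 0.25.
Left endpoints: 4, 4.25, 4.5, 4.75, 5, 5.25.
h(4) = 2/7, h(4.25) = 8/29, h(4.5) = 4/15, h(4.75) = 8/31, h(5) = 0.25, h(5.25) = 8/33.
Sum = Δu · [h(4) + h(4.25) + h(4.5) + ...].
Sum ≈ 0.3947.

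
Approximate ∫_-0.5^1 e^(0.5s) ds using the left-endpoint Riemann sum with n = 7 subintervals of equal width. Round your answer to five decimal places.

Δs = (1 − (-0.5))/7 = 3/14.
Left endpoints: -0.5, -2/7, -1/14, 1/7, 5/14, 4/7, 11/14.
f(-0.5) ≈ 0.77880, f(-2/7) ≈ 0.86688, f(-1/14) ≈ 0.96492, f(1/7) ≈ 1.07404, f(5/14) ≈ 1.19551, f(4/7) ≈ 1.33071, f(11/14) ≈ 1.48121.
Sum = Δs · [f(-0.5) + f(-2/7) + f(-1/14) + ...].
Sum ≈ 1.64830.

1.64830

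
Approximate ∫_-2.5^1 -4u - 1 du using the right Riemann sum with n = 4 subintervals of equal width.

0.875

Δu = (1 − (-2.5))/4 = 0.875.
Right endpoints: -1.625, -0.75, 0.125, 1.
f(-1.625) = 5.5, f(-0.75) = 2, f(0.125) = -1.5, f(1) = -5.
Sum = Δu · [f(-1.625) + f(-0.75) + f(0.125) + f(1)].
Sum = 0.875.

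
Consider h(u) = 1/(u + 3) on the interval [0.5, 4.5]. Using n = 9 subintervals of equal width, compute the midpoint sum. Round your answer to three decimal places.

Δu = (4.5 − 0.5)/9 = 4/9.
Midpoints: 13/18, 7/6, 29/18, 37/18, 2.5, 53/18, 61/18, 23/6, 77/18.
h(13/18) = 18/67, h(7/6) = 0.24, h(29/18) = 18/83, h(37/18) = 18/91, h(2.5) = 2/11, h(53/18) = 18/107, h(61/18) = 18/115, h(23/6) = 6/41, h(77/18) = 18/131.
Sum = Δu · [h(13/18) + h(7/6) + h(29/18) + ...].
Sum ≈ 0.762.

0.762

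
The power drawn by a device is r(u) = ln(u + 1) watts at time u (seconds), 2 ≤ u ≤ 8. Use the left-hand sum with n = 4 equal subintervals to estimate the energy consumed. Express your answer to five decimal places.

9.61403

Δu = (8 − 2)/4 = 1.5.
Left endpoints: 2, 3.5, 5, 6.5.
r(2) ≈ 1.09861, r(3.5) ≈ 1.50408, r(5) ≈ 1.79176, r(6.5) ≈ 2.01490.
Sum = Δu · [r(2) + r(3.5) + r(5) + r(6.5)].
Sum ≈ 9.61403.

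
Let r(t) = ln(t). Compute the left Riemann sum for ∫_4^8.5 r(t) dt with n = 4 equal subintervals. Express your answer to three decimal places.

7.707

Δt = (8.5 − 4)/4 = 1.125.
Left endpoints: 4, 5.125, 6.25, 7.375.
r(4) ≈ 1.386, r(5.125) ≈ 1.634, r(6.25) ≈ 1.833, r(7.375) ≈ 1.998.
Sum = Δt · [r(4) + r(5.125) + r(6.25) + r(7.375)].
Sum ≈ 7.707.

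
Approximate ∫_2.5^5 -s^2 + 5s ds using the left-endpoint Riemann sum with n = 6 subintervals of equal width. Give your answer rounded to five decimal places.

11.64641

Δs = (5 − 2.5)/6 = 5/12.
Left endpoints: 2.5, 35/12, 10/3, 3.75, 25/6, 55/12.
f(2.5) = 6.25, f(35/12) = 875/144, f(10/3) = 50/9, f(3.75) = 4.6875, f(25/6) = 125/36, f(55/12) = 275/144.
Sum = Δs · [f(2.5) + f(35/12) + f(10/3) + ...].
Sum ≈ 11.64641.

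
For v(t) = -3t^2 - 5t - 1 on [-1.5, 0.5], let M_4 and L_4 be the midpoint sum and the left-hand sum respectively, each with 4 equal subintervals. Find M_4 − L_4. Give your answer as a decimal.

M_4 = -0.375.
L_4 = 0.25.
M_4 − L_4 = -0.625.

-0.625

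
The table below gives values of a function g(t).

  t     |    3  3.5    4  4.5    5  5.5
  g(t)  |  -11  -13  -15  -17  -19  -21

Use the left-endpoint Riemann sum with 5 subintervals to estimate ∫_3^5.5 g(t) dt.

Δt = 0.5.
Sum = 0.5·[(-11) + (-13) + (-15) + (-17) + (-19)] = -37.5.

-37.5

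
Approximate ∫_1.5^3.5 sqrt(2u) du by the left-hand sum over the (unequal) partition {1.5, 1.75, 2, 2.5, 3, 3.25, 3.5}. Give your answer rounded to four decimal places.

4.2685

Subinterval widths: 0.25, 0.25, 0.5, 0.5, 0.25, 0.25.
Left endpoints: 1.5, 1.75, 2, 2.5, 3, 3.25.
f(1.5) ≈ 1.7321, f(1.75) ≈ 1.8708, f(2) ≈ 2.0000, f(2.5) ≈ 2.2361, f(3) ≈ 2.4495, f(3.25) ≈ 2.5495.
Sum = Σ Δu_i · f(u_i).
Sum ≈ 4.2685.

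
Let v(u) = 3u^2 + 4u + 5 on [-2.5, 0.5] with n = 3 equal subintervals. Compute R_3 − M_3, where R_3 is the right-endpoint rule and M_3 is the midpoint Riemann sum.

R_3 = 17.25.
M_3 = 18.
R_3 − M_3 = -0.75.

-0.75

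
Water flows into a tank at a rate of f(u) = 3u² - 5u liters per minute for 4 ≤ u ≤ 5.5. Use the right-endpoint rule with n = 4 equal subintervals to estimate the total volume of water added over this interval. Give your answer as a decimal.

Δu = (5.5 − 4)/4 = 0.375.
Right endpoints: 4.375, 4.75, 5.125, 5.5.
f(4.375) = 35.546875, f(4.75) = 43.9375, f(5.125) = 53.171875, f(5.5) = 63.25.
Sum = Δu · [f(4.375) + f(4.75) + f(5.125) + f(5.5)].
Sum = 73.46484375.

73.46484375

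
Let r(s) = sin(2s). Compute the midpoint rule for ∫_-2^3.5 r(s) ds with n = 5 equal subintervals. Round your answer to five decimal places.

-0.86865

Δs = (3.5 − (-2))/5 = 1.1.
Midpoints: -1.45, -0.35, 0.75, 1.85, 2.95.
r(-1.45) ≈ -0.23925, r(-0.35) ≈ -0.64422, r(0.75) ≈ 0.99749, r(1.85) ≈ -0.52984, r(2.95) ≈ -0.37388.
Sum = Δs · [r(-1.45) + r(-0.35) + r(0.75) + r(1.85) + r(2.95)].
Sum ≈ -0.86865.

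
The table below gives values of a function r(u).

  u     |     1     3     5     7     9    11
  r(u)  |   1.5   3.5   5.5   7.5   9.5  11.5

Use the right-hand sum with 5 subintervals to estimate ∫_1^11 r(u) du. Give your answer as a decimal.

75

Δu = 2.
Sum = 2·[3.5 + 5.5 + 7.5 + 9.5 + 11.5] = 75.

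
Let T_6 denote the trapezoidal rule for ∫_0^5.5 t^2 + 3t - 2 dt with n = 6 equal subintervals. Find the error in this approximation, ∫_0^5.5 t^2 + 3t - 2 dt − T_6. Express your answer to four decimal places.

-0.7703

Exact integral: ∫_0^5.5 f(t) dt ≈ 89.833333.
T_6 ≈ 90.603588.
Error ≈ 89.833333 − 90.603588 ≈ -0.7703.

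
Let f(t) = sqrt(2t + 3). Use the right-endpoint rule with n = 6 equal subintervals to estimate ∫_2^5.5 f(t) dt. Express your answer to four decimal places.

11.6042

Δt = (5.5 − 2)/6 = 7/12.
Right endpoints: 31/12, 19/6, 3.75, 13/3, 59/12, 5.5.
f(31/12) ≈ 2.8577, f(19/6) ≈ 3.0551, f(3.75) ≈ 3.2404, f(13/3) ≈ 3.4157, f(59/12) ≈ 3.5824, f(5.5) ≈ 3.7417.
Sum = Δt · [f(31/12) + f(19/6) + f(3.75) + ...].
Sum ≈ 11.6042.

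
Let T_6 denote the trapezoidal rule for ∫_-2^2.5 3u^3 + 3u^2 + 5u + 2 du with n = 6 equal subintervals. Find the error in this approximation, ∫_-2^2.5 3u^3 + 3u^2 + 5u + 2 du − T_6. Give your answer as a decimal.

-2.21484375

Exact integral: ∫_-2^2.5 f(u) du = 55.546875.
T_6 = 57.76171875.
Error = 55.546875 − 57.76171875 = -2.21484375.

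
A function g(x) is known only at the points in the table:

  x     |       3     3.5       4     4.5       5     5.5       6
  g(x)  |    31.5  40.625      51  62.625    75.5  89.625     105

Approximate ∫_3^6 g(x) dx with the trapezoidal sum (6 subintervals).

193.8125

Δx = 0.5.
T_6 = (0.5/2)·[31.5 + 2·40.625 + 2·51 + 2·62.625 + 2·75.5 + 2·89.625 + 105] = 193.8125.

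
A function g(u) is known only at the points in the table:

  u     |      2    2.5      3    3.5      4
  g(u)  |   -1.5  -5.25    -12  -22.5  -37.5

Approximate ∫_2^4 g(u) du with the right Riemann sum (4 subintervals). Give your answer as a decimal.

Δu = 0.5.
Sum = 0.5·[(-5.25) + (-12) + (-22.5) + (-37.5)] = -38.625.

-38.625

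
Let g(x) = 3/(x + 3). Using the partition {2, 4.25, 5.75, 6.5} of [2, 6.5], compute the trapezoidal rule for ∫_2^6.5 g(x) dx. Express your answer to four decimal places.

1.9550

Subinterval widths: 2.25, 1.5, 0.75.
g(2) = 0.6, g(4.25) = 12/29, g(5.75) = 12/35, g(6.5) = 6/19.
On each subinterval the trapezoid contributes (Δx_i/2)·[g(x_{i-1}) + g(x_i)].
Sum ≈ 1.9550.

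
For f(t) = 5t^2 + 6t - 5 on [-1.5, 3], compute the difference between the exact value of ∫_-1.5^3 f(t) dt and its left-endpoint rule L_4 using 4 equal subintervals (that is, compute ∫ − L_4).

Exact integral: ∫_-1.5^3 f(t) dt = 48.375.
L_4 = 18.94921875.
Error = 48.375 − 18.94921875 = 29.42578125.

29.42578125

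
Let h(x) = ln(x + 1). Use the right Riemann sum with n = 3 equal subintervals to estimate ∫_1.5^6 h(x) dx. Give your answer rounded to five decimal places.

7.55543

Δx = (6 − 1.5)/3 = 1.5.
Right endpoints: 3, 4.5, 6.
h(3) ≈ 1.38629, h(4.5) ≈ 1.70475, h(6) ≈ 1.94591.
Sum = Δx · [h(3) + h(4.5) + h(6)].
Sum ≈ 7.55543.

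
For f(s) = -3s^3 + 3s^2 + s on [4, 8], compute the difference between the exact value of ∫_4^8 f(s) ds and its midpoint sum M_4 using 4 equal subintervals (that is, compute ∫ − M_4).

Exact integral: ∫_4^8 f(s) ds = -2408.
M_4 = -2391.
Error = -2408 − (-2391) = -17.

-17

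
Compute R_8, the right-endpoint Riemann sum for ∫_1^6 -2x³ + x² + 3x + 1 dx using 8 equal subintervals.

Δx = (6 − 1)/8 = 0.625.
Right endpoints: 1.625, 2.25, 2.875, 3.5, 4.125, 4.75, 5.375, 6.
f(1.625) = -0.06640625, f(2.25) = -9.96875, f(2.875) = -29.63671875, f(3.5) = -62, f(4.125) = -109.98828125, f(4.75) = -176.53125, f(5.375) = -264.55859375, f(6) = -377.
Sum = Δx · [f(1.625) + f(2.25) + f(2.875) + ...].
Sum = -643.59375.

-643.59375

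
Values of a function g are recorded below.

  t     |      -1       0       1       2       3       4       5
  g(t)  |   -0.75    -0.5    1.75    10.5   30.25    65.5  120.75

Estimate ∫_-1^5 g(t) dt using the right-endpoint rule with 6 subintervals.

Δt = 1.
Sum = 1·[(-0.5) + 1.75 + 10.5 + 30.25 + 65.5 + 120.75] = 228.25.

228.25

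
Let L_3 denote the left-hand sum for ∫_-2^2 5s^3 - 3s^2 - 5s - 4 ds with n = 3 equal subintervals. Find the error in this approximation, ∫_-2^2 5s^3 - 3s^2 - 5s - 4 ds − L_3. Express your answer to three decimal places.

Exact integral: ∫_-2^2 f(s) ds = -32.
L_3 ≈ -75.55556.
Error ≈ -32 − (-75.55556) ≈ 43.556.

43.556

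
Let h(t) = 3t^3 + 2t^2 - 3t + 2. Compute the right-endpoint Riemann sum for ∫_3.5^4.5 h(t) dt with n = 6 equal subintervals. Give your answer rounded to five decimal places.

Δt = (4.5 − 3.5)/6 = 1/6.
Right endpoints: 11/3, 23/6, 4, 25/6, 13/3, 4.5.
h(11/3) = 1492/9, h(23/6) = 188.875, h(4) = 214, h(25/6) = 17369/72, h(13/3) = 812/3, h(4.5) = 302.375.
Sum = Δt · [h(11/3) + h(23/6) + h(4) + ...].
Sum ≈ 230.48843.

230.48843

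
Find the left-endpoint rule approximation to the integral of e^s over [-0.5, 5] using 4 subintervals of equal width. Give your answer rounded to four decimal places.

Δs = (5 − (-0.5))/4 = 1.375.
Left endpoints: -0.5, 0.875, 2.25, 3.625.
f(-0.5) ≈ 0.6065, f(0.875) ≈ 2.3989, f(2.25) ≈ 9.4877, f(3.625) ≈ 37.5247.
Sum = Δs · [f(-0.5) + f(0.875) + f(2.25) + f(3.625)].
Sum ≈ 68.7746.

68.7746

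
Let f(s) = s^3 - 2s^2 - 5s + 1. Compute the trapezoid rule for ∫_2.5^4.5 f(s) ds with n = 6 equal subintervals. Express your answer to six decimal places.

9.731481

Δs = (4.5 − 2.5)/6 = 1/3.
f(2.5) = -8.375, f(17/6) = -1399/216, f(19/6) = -677/216, f(3.5) = 1.875, f(23/6) = 1895/216, f(25/6) = 3841/216, f(4.5) = 29.125.
T_6 = (Δs/2)·[f(s_0) + 2f(s_1) + ... + 2f(s_{5}) + f(s_6)].
Sum ≈ 9.731481.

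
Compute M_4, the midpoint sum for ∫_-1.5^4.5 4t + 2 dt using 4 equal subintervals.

Δt = (4.5 − (-1.5))/4 = 1.5.
Midpoints: -0.75, 0.75, 2.25, 3.75.
f(-0.75) = -1, f(0.75) = 5, f(2.25) = 11, f(3.75) = 17.
Sum = Δt · [f(-0.75) + f(0.75) + f(2.25) + f(3.75)].
Sum = 48.

48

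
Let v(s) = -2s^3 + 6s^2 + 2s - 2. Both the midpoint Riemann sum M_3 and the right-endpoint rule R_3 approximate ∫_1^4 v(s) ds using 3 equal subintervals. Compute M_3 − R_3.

M_3 = 9.75.
R_3 = -12.
M_3 − R_3 = 21.75.

21.75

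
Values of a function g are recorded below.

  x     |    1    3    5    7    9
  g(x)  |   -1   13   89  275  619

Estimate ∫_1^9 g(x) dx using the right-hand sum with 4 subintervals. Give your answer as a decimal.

1992

Δx = 2.
Sum = 2·[13 + 89 + 275 + 619] = 1992.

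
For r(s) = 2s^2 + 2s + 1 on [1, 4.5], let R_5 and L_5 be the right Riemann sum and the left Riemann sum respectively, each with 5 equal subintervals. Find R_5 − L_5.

31.85

R_5 = 99.33.
L_5 = 67.48.
R_5 − L_5 = 31.85.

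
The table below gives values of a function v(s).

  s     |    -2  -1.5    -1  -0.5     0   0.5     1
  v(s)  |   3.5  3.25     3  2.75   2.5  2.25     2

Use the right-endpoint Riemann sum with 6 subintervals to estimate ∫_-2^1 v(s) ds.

Δs = 0.5.
Sum = 0.5·[3.25 + 3 + 2.75 + 2.5 + 2.25 + 2] = 7.875.

7.875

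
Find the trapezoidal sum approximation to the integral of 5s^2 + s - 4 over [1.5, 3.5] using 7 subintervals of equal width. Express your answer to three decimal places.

62.969

Δs = (3.5 − 1.5)/7 = 2/7.
f(1.5) = 8.75, f(25/14) = 2691/196, f(29/14) = 3827/196, f(33/14) = 5123/196, f(37/14) = 6579/196, f(41/14) = 8195/196, f(45/14) = 9971/196, f(3.5) = 60.75.
T_7 = (Δs/2)·[f(s_0) + 2f(s_1) + ... + 2f(s_{6}) + f(s_7)].
Sum ≈ 62.969.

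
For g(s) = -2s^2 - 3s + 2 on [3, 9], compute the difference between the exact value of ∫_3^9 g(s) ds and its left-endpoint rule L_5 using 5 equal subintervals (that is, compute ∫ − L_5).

Exact integral: ∫_3^9 g(s) ds = -564.
L_5 = -469.68.
Error = -564 − (-469.68) = -94.32.

-94.32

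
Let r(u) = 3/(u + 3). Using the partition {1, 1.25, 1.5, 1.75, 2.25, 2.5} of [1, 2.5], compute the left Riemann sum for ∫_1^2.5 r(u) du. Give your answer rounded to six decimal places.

0.989284

Subinterval widths: 0.25, 0.25, 0.25, 0.5, 0.25.
Left endpoints: 1, 1.25, 1.5, 1.75, 2.25.
r(1) = 0.75, r(1.25) = 12/17, r(1.5) = 2/3, r(1.75) = 12/19, r(2.25) = 4/7.
Sum = Σ Δu_i · r(u_i).
Sum ≈ 0.989284.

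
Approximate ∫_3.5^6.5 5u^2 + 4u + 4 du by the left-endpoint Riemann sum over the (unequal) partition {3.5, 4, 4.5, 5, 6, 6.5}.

Subinterval widths: 0.5, 0.5, 0.5, 1, 0.5.
Left endpoints: 3.5, 4, 4.5, 5, 6.
f(3.5) = 79.25, f(4) = 100, f(4.5) = 123.25, f(5) = 149, f(6) = 208.
Sum = Σ Δu_i · f(u_i).
Sum = 404.25.

404.25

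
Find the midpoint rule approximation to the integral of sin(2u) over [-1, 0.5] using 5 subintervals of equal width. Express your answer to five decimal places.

-0.48547

Δu = (0.5 − (-1))/5 = 0.3.
Midpoints: -0.85, -0.55, -0.25, 0.05, 0.35.
f(-0.85) ≈ -0.99166, f(-0.55) ≈ -0.89121, f(-0.25) ≈ -0.47943, f(0.05) ≈ 0.09983, f(0.35) ≈ 0.64422.
Sum = Δu · [f(-0.85) + f(-0.55) + f(-0.25) + f(0.05) + f(0.35)].
Sum ≈ -0.48547.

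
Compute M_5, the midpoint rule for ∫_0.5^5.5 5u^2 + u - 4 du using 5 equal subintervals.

Δu = (5.5 − 0.5)/5 = 1.
Midpoints: 1, 2, 3, 4, 5.
f(1) = 2, f(2) = 18, f(3) = 44, f(4) = 80, f(5) = 126.
Sum = Δu · [f(1) + f(2) + f(3) + f(4) + f(5)].
Sum = 270.

270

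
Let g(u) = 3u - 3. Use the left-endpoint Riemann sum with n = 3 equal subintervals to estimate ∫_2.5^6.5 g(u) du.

Δu = (6.5 − 2.5)/3 = 4/3.
Left endpoints: 2.5, 23/6, 31/6.
g(2.5) = 4.5, g(23/6) = 8.5, g(31/6) = 12.5.
Sum = Δu · [g(2.5) + g(23/6) + g(31/6)].
Sum = 34.

34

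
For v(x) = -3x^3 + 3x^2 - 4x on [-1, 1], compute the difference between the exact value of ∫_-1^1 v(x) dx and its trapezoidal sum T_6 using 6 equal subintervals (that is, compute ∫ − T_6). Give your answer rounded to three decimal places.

Exact integral: ∫_-1^1 v(x) dx = 2.
T_6 ≈ 2.11111.
Error ≈ 2 − 2.11111 ≈ -0.111.

-0.111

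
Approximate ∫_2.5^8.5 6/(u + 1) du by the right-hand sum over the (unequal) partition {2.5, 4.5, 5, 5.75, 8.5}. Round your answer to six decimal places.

Subinterval widths: 2, 0.5, 0.75, 2.75.
Right endpoints: 4.5, 5, 5.75, 8.5.
f(4.5) = 12/11, f(5) = 1, f(5.75) = 8/9, f(8.5) = 12/19.
Sum = Σ Δu_i · f(u_i).
Sum ≈ 5.085327.

5.085327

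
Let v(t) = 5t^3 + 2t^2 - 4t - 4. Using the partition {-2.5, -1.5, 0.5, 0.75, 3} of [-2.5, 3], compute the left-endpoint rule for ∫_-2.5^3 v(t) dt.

-90.06640625

Subinterval widths: 1, 2, 0.25, 2.25.
Left endpoints: -2.5, -1.5, 0.5, 0.75.
v(-2.5) = -59.625, v(-1.5) = -10.375, v(0.5) = -4.875, v(0.75) = -3.765625.
Sum = Σ Δt_i · v(t_i).
Sum = -90.06640625.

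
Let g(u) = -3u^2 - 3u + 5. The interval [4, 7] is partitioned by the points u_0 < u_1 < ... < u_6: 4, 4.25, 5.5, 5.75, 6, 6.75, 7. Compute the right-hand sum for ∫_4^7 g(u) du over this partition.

Subinterval widths: 0.25, 1.25, 0.25, 0.25, 0.75, 0.25.
Right endpoints: 4.25, 5.5, 5.75, 6, 6.75, 7.
g(4.25) = -61.9375, g(5.5) = -102.25, g(5.75) = -111.4375, g(6) = -121, g(6.75) = -151.9375, g(7) = -163.
Sum = Σ Δu_i · g(u_i).
Sum = -356.109375.

-356.109375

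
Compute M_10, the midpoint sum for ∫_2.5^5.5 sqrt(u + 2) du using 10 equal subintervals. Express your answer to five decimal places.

Δu = (5.5 − 2.5)/10 = 0.3.
Midpoints: 2.65, 2.95, 3.25, 3.55, 3.85, 4.15, 4.45, 4.75, 5.05, 5.35.
f(2.65) ≈ 2.15639, f(2.95) ≈ 2.22486, f(3.25) ≈ 2.29129, f(3.55) ≈ 2.35584, f(3.85) ≈ 2.41868, f(4.15) ≈ 2.47992, f(4.45) ≈ 2.53969, f(4.75) ≈ 2.59808, f(5.05) ≈ 2.65518, f(5.35) ≈ 2.71109.
Sum = Δu · [f(2.65) + f(2.95) + f(3.25) + ...].
Sum ≈ 7.32930.

7.32930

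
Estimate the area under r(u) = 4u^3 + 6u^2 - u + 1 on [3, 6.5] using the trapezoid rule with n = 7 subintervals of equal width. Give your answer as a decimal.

2195.375

Δu = (6.5 − 3)/7 = 0.5.
r(3) = 160, r(3.5) = 242.5, r(4) = 349, r(4.5) = 482.5, r(5) = 646, r(5.5) = 842.5, r(6) = 1075, r(6.5) = 1346.5.
T_7 = (Δu/2)·[r(u_0) + 2r(u_1) + ... + 2r(u_{6}) + r(u_7)].
Sum = 2195.375.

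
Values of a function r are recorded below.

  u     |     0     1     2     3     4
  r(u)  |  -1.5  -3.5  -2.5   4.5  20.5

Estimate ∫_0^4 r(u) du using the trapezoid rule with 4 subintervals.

Δu = 1.
T_4 = (1/2)·[(-1.5) + 2·(-3.5) + 2·(-2.5) + 2·4.5 + 20.5] = 8.

8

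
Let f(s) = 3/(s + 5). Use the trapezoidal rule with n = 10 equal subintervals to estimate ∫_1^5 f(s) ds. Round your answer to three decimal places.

Δs = (5 − 1)/10 = 0.4.
f(1) = 0.5, f(1.4) = 0.46875, f(1.8) = 15/34, f(2.2) = 5/12, f(2.6) = 15/38, f(3) = 0.375, f(3.4) = 5/14, f(3.8) = 15/44, f(4.2) = 15/46, f(4.6) = 0.3125, f(5) = 0.3.
T_10 = (Δs/2)·[f(s_0) + 2f(s_1) + ... + 2f(s_{9}) + f(s_10)].
Sum ≈ 1.533.

1.533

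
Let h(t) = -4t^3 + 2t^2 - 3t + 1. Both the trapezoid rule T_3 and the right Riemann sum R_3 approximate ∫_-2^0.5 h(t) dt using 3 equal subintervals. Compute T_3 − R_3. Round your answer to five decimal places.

19.79167

T_3 ≈ 32.6620370.
R_3 ≈ 12.8703704.
T_3 − R_3 ≈ 19.79167.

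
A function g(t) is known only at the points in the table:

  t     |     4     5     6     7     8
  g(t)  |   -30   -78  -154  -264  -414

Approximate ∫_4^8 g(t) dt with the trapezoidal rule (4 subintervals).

-718

Δt = 1.
T_4 = (1/2)·[(-30) + 2·(-78) + 2·(-154) + 2·(-264) + (-414)] = -718.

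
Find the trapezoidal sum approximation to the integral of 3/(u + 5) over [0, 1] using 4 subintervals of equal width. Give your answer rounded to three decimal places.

0.547

Δu = (1 − 0)/4 = 0.25.
f(0) = 0.6, f(0.25) = 4/7, f(0.5) = 6/11, f(0.75) = 12/23, f(1) = 0.5.
T_4 = (Δu/2)·[f(u_0) + 2f(u_1) + 2f(u_2) + 2f(u_3) + f(u_4)].
Sum ≈ 0.547.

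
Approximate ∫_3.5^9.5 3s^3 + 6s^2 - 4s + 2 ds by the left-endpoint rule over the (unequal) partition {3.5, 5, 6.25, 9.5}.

Subinterval widths: 1.5, 1.25, 3.25.
Left endpoints: 3.5, 5, 6.25.
f(3.5) = 190.125, f(5) = 507, f(6.25) = 943.796875.
Sum = Σ Δs_i · f(s_i).
Sum = 3986.27734375.

3986.27734375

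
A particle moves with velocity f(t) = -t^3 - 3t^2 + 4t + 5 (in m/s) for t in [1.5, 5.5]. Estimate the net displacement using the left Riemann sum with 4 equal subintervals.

Δt = (5.5 − 1.5)/4 = 1.
Left endpoints: 1.5, 2.5, 3.5, 4.5.
f(1.5) = 0.875, f(2.5) = -19.375, f(3.5) = -60.625, f(4.5) = -128.875.
Sum = Δt · [f(1.5) + f(2.5) + f(3.5) + f(4.5)].
Sum = -208.

-208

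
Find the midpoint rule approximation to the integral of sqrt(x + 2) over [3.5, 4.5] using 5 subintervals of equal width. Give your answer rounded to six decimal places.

2.448809

Δx = (4.5 − 3.5)/5 = 0.2.
Midpoints: 3.6, 3.8, 4, 4.2, 4.4.
f(3.6) ≈ 2.366432, f(3.8) ≈ 2.408319, f(4) ≈ 2.449490, f(4.2) ≈ 2.489980, f(4.4) ≈ 2.529822.
Sum = Δx · [f(3.6) + f(3.8) + f(4) + f(4.2) + f(4.4)].
Sum ≈ 2.448809.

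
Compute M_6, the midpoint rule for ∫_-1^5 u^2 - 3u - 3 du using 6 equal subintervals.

Δu = (5 − (-1))/6 = 1.
Midpoints: -0.5, 0.5, 1.5, 2.5, 3.5, 4.5.
f(-0.5) = -1.25, f(0.5) = -4.25, f(1.5) = -5.25, f(2.5) = -4.25, f(3.5) = -1.25, f(4.5) = 3.75.
Sum = Δu · [f(-0.5) + f(0.5) + f(1.5) + ...].
Sum = -12.5.

-12.5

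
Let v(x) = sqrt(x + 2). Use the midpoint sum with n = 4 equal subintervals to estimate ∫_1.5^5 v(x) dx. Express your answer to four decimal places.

Δx = (5 − 1.5)/4 = 0.875.
Midpoints: 1.9375, 2.8125, 3.6875, 4.5625.
v(1.9375) ≈ 1.9843, v(2.8125) ≈ 2.1937, v(3.6875) ≈ 2.3848, v(4.5625) ≈ 2.5617.
Sum = Δx · [v(1.9375) + v(2.8125) + v(3.6875) + v(4.5625)].
Sum ≈ 7.9841.

7.9841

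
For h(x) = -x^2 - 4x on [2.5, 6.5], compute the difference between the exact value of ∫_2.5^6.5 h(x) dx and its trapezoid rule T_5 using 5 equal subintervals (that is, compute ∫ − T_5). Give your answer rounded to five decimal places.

0.42667

Exact integral: ∫_2.5^6.5 h(x) dx ≈ -158.3333333.
T_5 = -158.76.
Error ≈ -158.3333333 − (-158.76) ≈ 0.42667.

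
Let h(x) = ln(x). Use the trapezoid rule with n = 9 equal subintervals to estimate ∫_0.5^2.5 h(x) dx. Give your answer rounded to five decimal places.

Δx = (2.5 − 0.5)/9 = 2/9.
h(0.5) ≈ -0.69315, h(13/18) ≈ -0.32542, h(17/18) ≈ -0.05716, h(7/6) ≈ 0.15415, h(25/18) ≈ 0.32850, h(29/18) ≈ 0.47692, h(11/6) ≈ 0.60614, h(37/18) ≈ 0.72055, h(41/18) ≈ 0.82320, h(2.5) ≈ 0.91629.
T_9 = (Δx/2)·[h(x_0) + 2h(x_1) + ... + 2h(x_{8}) + h(x_9)].
Sum ≈ 0.63077.

0.63077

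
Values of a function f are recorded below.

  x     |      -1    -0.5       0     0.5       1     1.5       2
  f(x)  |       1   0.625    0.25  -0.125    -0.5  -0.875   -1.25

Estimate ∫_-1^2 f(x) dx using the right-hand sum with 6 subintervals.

Δx = 0.5.
Sum = 0.5·[0.625 + 0.25 + (-0.125) + (-0.5) + (-0.875) + (-1.25)] = -0.9375.

-0.9375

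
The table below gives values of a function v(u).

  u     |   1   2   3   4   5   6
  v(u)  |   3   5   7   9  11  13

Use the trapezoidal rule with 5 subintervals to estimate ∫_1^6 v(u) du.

Δu = 1.
T_5 = (1/2)·[3 + 2·5 + 2·7 + 2·9 + 2·11 + 13] = 40.

40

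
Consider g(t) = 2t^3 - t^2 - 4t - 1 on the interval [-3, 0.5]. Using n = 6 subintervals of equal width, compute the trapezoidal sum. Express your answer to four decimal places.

-37.1976

Δt = (0.5 − (-3))/6 = 7/12.
g(-3) = -52, g(-29/12) = -21947/864, g(-11/6) = -505/54, g(-1.25) = -1.46875, g(-2/3) = 17/27, g(-1/12) = -583/864, g(0.5) = -3.
T_6 = (Δt/2)·[g(t_0) + 2g(t_1) + ... + 2g(t_{5}) + g(t_6)].
Sum ≈ -37.1976.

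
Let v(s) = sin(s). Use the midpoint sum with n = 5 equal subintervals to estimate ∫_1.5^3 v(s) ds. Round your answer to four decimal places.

1.0647

Δs = (3 − 1.5)/5 = 0.3.
Midpoints: 1.65, 1.95, 2.25, 2.55, 2.85.
v(1.65) ≈ 0.9969, v(1.95) ≈ 0.9290, v(2.25) ≈ 0.7781, v(2.55) ≈ 0.5577, v(2.85) ≈ 0.2875.
Sum = Δs · [v(1.65) + v(1.95) + v(2.25) + v(2.55) + v(2.85)].
Sum ≈ 1.0647.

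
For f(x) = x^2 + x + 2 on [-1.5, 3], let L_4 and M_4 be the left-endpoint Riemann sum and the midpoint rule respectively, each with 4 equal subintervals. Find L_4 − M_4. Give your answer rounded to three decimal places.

-4.904

L_4 = 17.12109375.
M_4 ≈ 22.02539.
L_4 − M_4 ≈ -4.904.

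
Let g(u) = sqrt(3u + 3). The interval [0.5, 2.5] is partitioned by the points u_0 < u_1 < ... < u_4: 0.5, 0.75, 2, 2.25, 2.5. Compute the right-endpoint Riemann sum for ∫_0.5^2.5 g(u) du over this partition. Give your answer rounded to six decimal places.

Subinterval widths: 0.25, 1.25, 0.25, 0.25.
Right endpoints: 0.75, 2, 2.25, 2.5.
g(0.75) ≈ 2.291288, g(2) ≈ 3.000000, g(2.25) ≈ 3.122499, g(2.5) ≈ 3.240370.
Sum = Σ Δu_i · g(u_i).
Sum ≈ 5.913539.

5.913539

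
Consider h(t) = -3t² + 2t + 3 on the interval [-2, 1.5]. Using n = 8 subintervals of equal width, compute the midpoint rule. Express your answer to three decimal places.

Δt = (1.5 − (-2))/8 = 0.4375.
Midpoints: -1.78125, -1.34375, -0.90625, -0.46875, -0.03125, 0.40625, 0.84375, 1.28125.
h(-1.78125) = -10323/1024, h(-1.34375) = -5227/1024, h(-0.90625) = -1307/1024, h(-0.46875) = 1437/1024, h(-0.03125) = 3005/1024, h(0.40625) = 3397/1024, h(0.84375) = 2613/1024, h(1.28125) = 653/1024.
Sum = Δt · [h(-1.78125) + h(-1.34375) + h(-0.90625) + ...].
Sum ≈ -2.458.

-2.458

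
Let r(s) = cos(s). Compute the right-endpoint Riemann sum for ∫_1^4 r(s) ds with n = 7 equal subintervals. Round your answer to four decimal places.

Δs = (4 − 1)/7 = 3/7.
Right endpoints: 10/7, 13/7, 16/7, 19/7, 22/7, 25/7, 4.
r(10/7) ≈ 0.1417, r(13/7) ≈ -0.2824, r(16/7) ≈ -0.6556, r(19/7) ≈ -0.9101, r(22/7) ≈ -1.0000, r(25/7) ≈ -0.9090, r(4) ≈ -0.6536.
Sum = Δs · [r(10/7) + r(13/7) + r(16/7) + ...].
Sum ≈ -1.8296.

-1.8296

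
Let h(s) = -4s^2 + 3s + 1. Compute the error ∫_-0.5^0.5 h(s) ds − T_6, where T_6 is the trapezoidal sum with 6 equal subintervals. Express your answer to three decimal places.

0.019

Exact integral: ∫_-0.5^0.5 h(s) ds ≈ 0.66667.
T_6 ≈ 0.64815.
Error ≈ 0.66667 − 0.64815 ≈ 0.019.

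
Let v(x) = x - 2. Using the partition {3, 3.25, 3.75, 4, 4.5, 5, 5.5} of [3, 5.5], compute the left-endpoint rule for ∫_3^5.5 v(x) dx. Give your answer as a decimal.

Subinterval widths: 0.25, 0.5, 0.25, 0.5, 0.5, 0.5.
Left endpoints: 3, 3.25, 3.75, 4, 4.5, 5.
v(3) = 1, v(3.25) = 1.25, v(3.75) = 1.75, v(4) = 2, v(4.5) = 2.5, v(5) = 3.
Sum = Σ Δx_i · v(x_i).
Sum = 5.0625.

5.0625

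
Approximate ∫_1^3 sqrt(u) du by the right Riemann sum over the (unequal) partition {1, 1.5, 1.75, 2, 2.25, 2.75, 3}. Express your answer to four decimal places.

Subinterval widths: 0.5, 0.25, 0.25, 0.25, 0.5, 0.25.
Right endpoints: 1.5, 1.75, 2, 2.25, 2.75, 3.
f(1.5) ≈ 1.2247, f(1.75) ≈ 1.3229, f(2) ≈ 1.4142, f(2.25) ≈ 1.5000, f(2.75) ≈ 1.6583, f(3) ≈ 1.7321.
Sum = Σ Δu_i · f(u_i).
Sum ≈ 2.9338.

2.9338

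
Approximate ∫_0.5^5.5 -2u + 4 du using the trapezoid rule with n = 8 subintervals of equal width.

-10

Δu = (5.5 − 0.5)/8 = 0.625.
f(0.5) = 3, f(1.125) = 1.75, f(1.75) = 0.5, f(2.375) = -0.75, f(3) = -2, f(3.625) = -3.25, f(4.25) = -4.5, f(4.875) = -5.75, f(5.5) = -7.
T_8 = (Δu/2)·[f(u_0) + 2f(u_1) + ... + 2f(u_{7}) + f(u_8)].
Sum = -10.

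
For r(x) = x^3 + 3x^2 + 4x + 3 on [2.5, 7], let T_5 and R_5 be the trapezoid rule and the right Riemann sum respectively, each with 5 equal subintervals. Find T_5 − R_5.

T_5 = 1027.33875.
R_5 = 1240.47.
T_5 − R_5 = -213.13125.

-213.13125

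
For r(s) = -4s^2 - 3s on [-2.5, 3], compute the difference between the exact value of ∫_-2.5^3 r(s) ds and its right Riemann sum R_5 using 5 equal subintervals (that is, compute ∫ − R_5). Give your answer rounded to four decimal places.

Exact integral: ∫_-2.5^3 r(s) ds ≈ -60.958333.
R_5 = -80.52.
Error ≈ -60.958333 − (-80.52) ≈ 19.5617.

19.5617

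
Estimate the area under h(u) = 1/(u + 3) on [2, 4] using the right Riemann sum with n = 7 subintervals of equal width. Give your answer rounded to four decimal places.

0.3284

Δu = (4 − 2)/7 = 2/7.
Right endpoints: 16/7, 18/7, 20/7, 22/7, 24/7, 26/7, 4.
h(16/7) = 7/37, h(18/7) = 7/39, h(20/7) = 7/41, h(22/7) = 7/43, h(24/7) = 7/45, h(26/7) = 7/47, h(4) = 1/7.
Sum = Δu · [h(16/7) + h(18/7) + h(20/7) + ...].
Sum ≈ 0.3284.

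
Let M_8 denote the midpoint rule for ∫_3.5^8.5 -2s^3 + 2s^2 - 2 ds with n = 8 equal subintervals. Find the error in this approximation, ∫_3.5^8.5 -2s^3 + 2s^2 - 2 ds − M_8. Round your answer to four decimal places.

-5.5339

Exact integral: ∫_3.5^8.5 f(s) ds ≈ -2164.166667.
M_8 = -2158.6328125.
Error ≈ -2164.166667 − (-2158.6328125) ≈ -5.5339.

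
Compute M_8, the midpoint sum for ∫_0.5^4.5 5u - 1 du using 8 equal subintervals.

Δu = (4.5 − 0.5)/8 = 0.5.
Midpoints: 0.75, 1.25, 1.75, 2.25, 2.75, 3.25, 3.75, 4.25.
f(0.75) = 2.75, f(1.25) = 5.25, f(1.75) = 7.75, f(2.25) = 10.25, f(2.75) = 12.75, f(3.25) = 15.25, f(3.75) = 17.75, f(4.25) = 20.25.
Sum = Δu · [f(0.75) + f(1.25) + f(1.75) + ...].
Sum = 46.

46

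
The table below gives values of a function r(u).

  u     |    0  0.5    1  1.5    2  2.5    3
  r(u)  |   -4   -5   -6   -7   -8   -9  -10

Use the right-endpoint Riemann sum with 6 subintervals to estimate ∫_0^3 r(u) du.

Δu = 0.5.
Sum = 0.5·[(-5) + (-6) + (-7) + (-8) + (-9) + (-10)] = -22.5.

-22.5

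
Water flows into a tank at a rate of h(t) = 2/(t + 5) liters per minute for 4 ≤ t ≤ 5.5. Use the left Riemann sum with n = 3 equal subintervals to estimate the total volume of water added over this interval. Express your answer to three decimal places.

Δt = (5.5 − 4)/3 = 0.5.
Left endpoints: 4, 4.5, 5.
h(4) = 2/9, h(4.5) = 4/19, h(5) = 0.2.
Sum = Δt · [h(4) + h(4.5) + h(5)].
Sum ≈ 0.316.

0.316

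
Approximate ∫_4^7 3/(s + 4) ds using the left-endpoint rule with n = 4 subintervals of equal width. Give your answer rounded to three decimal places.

0.995

Δs = (7 − 4)/4 = 0.75.
Left endpoints: 4, 4.75, 5.5, 6.25.
f(4) = 0.375, f(4.75) = 12/35, f(5.5) = 6/19, f(6.25) = 12/41.
Sum = Δs · [f(4) + f(4.75) + f(5.5) + f(6.25)].
Sum ≈ 0.995.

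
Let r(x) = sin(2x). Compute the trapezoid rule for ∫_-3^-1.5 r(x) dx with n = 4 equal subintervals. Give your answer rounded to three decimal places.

Δx = (-1.5 − (-3))/4 = 0.375.
r(-3) ≈ 0.279, r(-2.625) ≈ 0.859, r(-2.25) ≈ 0.978, r(-1.875) ≈ 0.572, r(-1.5) ≈ -0.141.
T_4 = (Δx/2)·[r(x_0) + 2r(x_1) + 2r(x_2) + 2r(x_3) + r(x_4)].
Sum ≈ 0.929.

0.929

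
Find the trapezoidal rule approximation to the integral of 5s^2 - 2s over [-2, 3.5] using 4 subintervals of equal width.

85.20703125

Δs = (3.5 − (-2))/4 = 1.375.
f(-2) = 24, f(-0.625) = 3.203125, f(0.75) = 1.3125, f(2.125) = 18.328125, f(3.5) = 54.25.
T_4 = (Δs/2)·[f(s_0) + 2f(s_1) + 2f(s_2) + 2f(s_3) + f(s_4)].
Sum = 85.20703125.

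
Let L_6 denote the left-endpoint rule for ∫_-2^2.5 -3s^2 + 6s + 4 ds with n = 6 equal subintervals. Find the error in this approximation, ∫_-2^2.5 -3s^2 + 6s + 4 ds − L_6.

8.859375

Exact integral: ∫_-2^2.5 f(s) ds = 1.125.
L_6 = -7.734375.
Error = 1.125 − (-7.734375) = 8.859375.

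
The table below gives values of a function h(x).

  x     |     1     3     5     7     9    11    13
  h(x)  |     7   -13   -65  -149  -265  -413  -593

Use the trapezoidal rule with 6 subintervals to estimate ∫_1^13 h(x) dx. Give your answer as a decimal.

-2396

Δx = 2.
T_6 = (2/2)·[7 + 2·(-13) + 2·(-65) + 2·(-149) + 2·(-265) + 2·(-413) + (-593)] = -2396.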